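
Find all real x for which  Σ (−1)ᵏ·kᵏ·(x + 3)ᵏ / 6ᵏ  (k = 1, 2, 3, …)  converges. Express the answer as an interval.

Root test: |a_k|^(1/k) = k/6 → ∞.
Since the k-th root of |a_k| is unbounded, the series converges only at x = -3; R = 0.

{-3}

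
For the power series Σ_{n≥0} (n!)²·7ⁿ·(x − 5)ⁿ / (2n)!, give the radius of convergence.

Apply the ratio test: |a_{n+1}| / |a_n| = (n+1)²/[(2n+1)·(2n+2)] · 7, which tends to 7/4 as n → ∞.
Hence the series converges for |x − 5| < 1/(7/4) = 4/7, so the radius of convergence is 4/7.

R = 4/7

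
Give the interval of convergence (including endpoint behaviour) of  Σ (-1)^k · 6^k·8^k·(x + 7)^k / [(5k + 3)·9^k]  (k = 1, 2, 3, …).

(-115/16, -109/16]

The ratio of consecutive coefficients is [(5k + 3)/(5(k+1) + 3)] · 6·8/9 → 16/3.
Convergence for |x + 7| · 16/3 < 1, i.e. |x + 7| < 3/16. So R = 3/16.
When x = -109/16, the terms alternate in sign and decrease monotonically to 0 in absolute value (size ~ c/k), so the alternating series test gives convergence.
Endpoint x = -115/16: comparison with the harmonic series Σ 1/k shows the series diverges.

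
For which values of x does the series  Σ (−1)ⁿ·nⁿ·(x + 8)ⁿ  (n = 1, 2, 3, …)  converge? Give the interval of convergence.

{-8}

Root test: |a_n|^(1/n) = n → ∞.
Since the n-th root of |a_n| is unbounded, the series converges only at x = -8; R = 0.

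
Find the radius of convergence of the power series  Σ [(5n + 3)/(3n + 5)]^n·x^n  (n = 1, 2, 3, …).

Applying the root test, |a_n|^(1/n) = (5n + 3)/(3n + 5) → 5/3.
Convergence for |x| · 5/3 < 1, i.e. |x| < 3/5. So R = 3/5.

R = 3/5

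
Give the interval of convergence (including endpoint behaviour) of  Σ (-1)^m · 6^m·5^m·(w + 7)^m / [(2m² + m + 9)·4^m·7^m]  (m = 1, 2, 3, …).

The ratio of consecutive coefficients is [(2m² + m + 9)/(2(m+1)² + (m+1) + 9)] · 6·5/(4·7) → 15/14.
Thus R = 1/(15/14) = 14/15.
Endpoint w = -91/15: absolute convergence follows by limit comparison with Σ 1/m².
Check w = -119/15: the terms are on the order of 1/m², so the series converges absolutely by comparison with the p-series (p = 2 > 1).

[-119/15, -91/15]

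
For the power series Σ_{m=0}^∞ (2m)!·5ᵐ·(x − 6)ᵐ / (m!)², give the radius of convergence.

R = 1/20

By the ratio test, |a_{m+1}/a_m| = (2m+1)·(2m+2)/(m+1)² · 5 → 20.
Hence the series converges for |x − 6| < 1/(20) = 1/20, so the radius of convergence is 1/20.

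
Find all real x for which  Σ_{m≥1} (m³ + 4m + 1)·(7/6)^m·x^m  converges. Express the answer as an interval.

(-6/7, 6/7)

Apply the ratio test: |a_{m+1}| / |a_m| = [((m+1)³ + 4(m+1) + 1)/(m³ + 4m + 1)] · 7/6, which tends to 7/6 as m → ∞.
The series converges when 7/6 · |x| < 1, giving R = 6/7.
Check x = 6/7: the terms have absolute value of order m³, which does not tend to 0, so the series diverges by the divergence test.
Endpoint x = -6/7: the terms have absolute value of order m³, which does not tend to 0, so the series diverges by the divergence test.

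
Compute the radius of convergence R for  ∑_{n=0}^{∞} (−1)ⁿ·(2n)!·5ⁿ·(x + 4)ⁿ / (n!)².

The ratio of consecutive coefficients is (2n+1)·(2n+2)/(n+1)² · 5 → 20.
Convergence for |x + 4| · 20 < 1, i.e. |x + 4| < 1/20. So R = 1/20.

R = 1/20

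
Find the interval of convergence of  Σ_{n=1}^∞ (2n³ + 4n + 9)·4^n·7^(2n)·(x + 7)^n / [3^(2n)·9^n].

By the ratio test, |a_{n+1}/a_n| = [(2(n+1)³ + 4(n+1) + 9)/(2n³ + 4n + 9)] · 4·49/(9·9) → 196/81.
The series converges when 196/81 · |x + 7| < 1, giving R = 81/196.
Endpoint x = -1291/196: the terms have absolute value of order n³, which does not tend to 0, so the series diverges by the divergence test.
Endpoint x = -1453/196: the terms have absolute value of order n³, which does not tend to 0, so the series diverges by the divergence test.

(-1453/196, -1291/196)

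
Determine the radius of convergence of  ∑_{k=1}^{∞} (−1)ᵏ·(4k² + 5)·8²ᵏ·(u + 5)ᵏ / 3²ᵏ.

The ratio of consecutive coefficients is [(4(k+1)² + 5)/(4k² + 5)] · 64/9 → 64/9.
Hence the series converges for |u + 5| < 1/(64/9) = 9/64, so the radius of convergence is 9/64.

R = 9/64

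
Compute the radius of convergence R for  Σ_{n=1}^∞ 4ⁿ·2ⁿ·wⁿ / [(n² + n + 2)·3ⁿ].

R = 3/8

By the ratio test, |a_{n+1}/a_n| = [(n² + n + 2)/((n+1)² + (n+1) + 2)] · 4·2/3 → 8/3.
Thus R = 1/(8/3) = 3/8.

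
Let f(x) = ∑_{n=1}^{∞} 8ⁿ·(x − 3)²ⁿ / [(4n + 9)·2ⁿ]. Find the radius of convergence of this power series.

R = 1/2

The ratio of consecutive coefficients is [(4n + 9)/(4(n+1) + 9)] · 8/2 → 4.
Since the exponent of (x − 3) increases by 2 each term, convergence requires |x − 3|² < 1/4, hence R = 1/2.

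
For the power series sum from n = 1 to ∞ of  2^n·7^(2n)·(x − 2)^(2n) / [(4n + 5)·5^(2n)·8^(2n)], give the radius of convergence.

The ratio of consecutive coefficients is [(4n + 5)/(4(n+1) + 5)] · 2·49/(25·64) → 49/800.
Successive powers of (x − 2) differ by 2, so the series converges when |x − 2|² · 49/800 < 1, i.e. |x − 2| < √(800/49). So R = 20√2/7.

R = 20√2/7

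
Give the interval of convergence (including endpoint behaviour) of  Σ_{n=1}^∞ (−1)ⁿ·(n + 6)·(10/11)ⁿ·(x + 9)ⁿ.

(-101/10, -79/10)

The ratio of consecutive coefficients is [((n+1) + 6)/(n + 6)] · 10/11 → 10/11.
The series converges when 10/11 · |x + 9| < 1, giving R = 11/10.
When x = -79/10, the terms do not tend to 0, so the series diverges.
Check x = -101/10: the terms have absolute value of order n, which does not tend to 0, so the series diverges by the divergence test.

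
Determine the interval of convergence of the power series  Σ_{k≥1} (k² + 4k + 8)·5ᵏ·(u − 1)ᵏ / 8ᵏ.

Ratio test: |a_{k+1}/a_k| = [((k+1)² + 4(k+1) + 8)/(k² + 4k + 8)] · 5/8 → 5/8 as k → ∞.
The series converges when 5/8 · |u − 1| < 1, giving R = 8/5.
At u = 13/5: the k-th term does not approach 0; divergence by the term test.
Endpoint u = -3/5: the terms do not tend to 0, so the series diverges.

(-3/5, 13/5)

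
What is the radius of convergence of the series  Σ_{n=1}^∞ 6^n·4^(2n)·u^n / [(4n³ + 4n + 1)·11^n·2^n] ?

R = 11/48

The ratio of consecutive coefficients is [(4n³ + 4n + 1)/(4(n+1)³ + 4(n+1) + 1)] · 6·16/(11·2) → 48/11.
Thus R = 1/(48/11) = 11/48.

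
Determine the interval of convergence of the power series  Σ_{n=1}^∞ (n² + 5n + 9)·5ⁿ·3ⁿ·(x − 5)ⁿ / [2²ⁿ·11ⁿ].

Apply the ratio test: |a_{n+1}| / |a_n| = [((n+1)² + 5(n+1) + 9)/(n² + 5n + 9)] · 5·3/(4·11), which tends to 15/44 as n → ∞.
Thus R = 1/(15/44) = 44/15.
At x = 119/15: the terms do not tend to 0, so the series diverges.
Check x = 31/15: the terms have absolute value of order n², which does not tend to 0, so the series diverges by the divergence test.

(31/15, 119/15)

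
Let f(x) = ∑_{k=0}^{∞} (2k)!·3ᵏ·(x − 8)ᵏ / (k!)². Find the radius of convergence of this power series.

Ratio test: |a_{k+1}/a_k| = (2k+1)·(2k+2)/(k+1)² · 3 → 12 as k → ∞.
Thus R = 1/(12) = 1/12.

R = 1/12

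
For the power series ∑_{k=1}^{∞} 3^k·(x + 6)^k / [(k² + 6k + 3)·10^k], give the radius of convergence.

Ratio test: |a_{k+1}/a_k| = [(k² + 6k + 3)/((k+1)² + 6(k+1) + 3)] · 3/10 → 3/10 as k → ∞.
Thus R = 1/(3/10) = 10/3.

R = 10/3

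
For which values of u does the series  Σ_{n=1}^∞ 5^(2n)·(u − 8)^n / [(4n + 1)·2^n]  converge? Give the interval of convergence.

By the ratio test, |a_{n+1}/a_n| = [(4n + 1)/(4(n+1) + 1)] · 25/2 → 25/2.
Thus R = 1/(25/2) = 2/25.
Check u = 202/25: the terms are asymptotic to a nonzero constant times 1/n, so the series diverges by limit comparison with Σ 1/n.
Check u = 198/25: convergence follows from the alternating series test (terms decrease monotonically to 0).

[198/25, 202/25)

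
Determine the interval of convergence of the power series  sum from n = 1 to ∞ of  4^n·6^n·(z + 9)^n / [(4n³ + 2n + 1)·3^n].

[-73/8, -71/8]

By the ratio test, |a_{n+1}/a_n| = [(4n³ + 2n + 1)/(4(n+1)³ + 2(n+1) + 1)] · 4·6/3 → 8.
The series converges when 8 · |z + 9| < 1, giving R = 1/8.
Check z = -71/8: the terms are on the order of 1/n³, so the series converges absolutely by comparison with the p-series (p = 3 > 1).
At z = -73/8: the series is dominated by a constant times Σ 1/n³, which converges (p = 3 > 1).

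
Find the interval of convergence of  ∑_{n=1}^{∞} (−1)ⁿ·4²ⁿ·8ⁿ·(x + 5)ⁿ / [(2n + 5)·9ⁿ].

(-649/128, -631/128]

The ratio of consecutive coefficients is [(2n + 5)/(2(n+1) + 5)] · 16·8/9 → 128/9.
Convergence for |x + 5| · 128/9 < 1, i.e. |x + 5| < 9/128. So R = 9/128.
At x = -631/128: the terms alternate in sign and decrease monotonically to 0 in absolute value (size ~ c/n), so the alternating series test gives convergence.
When x = -649/128, the terms behave like c/n; limit comparison with the harmonic series gives divergence.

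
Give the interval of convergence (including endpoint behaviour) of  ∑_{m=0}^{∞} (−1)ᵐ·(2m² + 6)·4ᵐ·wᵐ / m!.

(−∞, ∞)

The ratio of consecutive coefficients is (2(m+1)² + 6)/(2m² + 6) · 4 · 1/(m+1) → 0.
The limit is 0, so the series converges for all w; R = ∞.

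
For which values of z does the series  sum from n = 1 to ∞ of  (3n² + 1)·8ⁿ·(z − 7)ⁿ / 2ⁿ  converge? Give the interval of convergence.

Ratio test: |a_{n+1}/a_n| = [(3(n+1)² + 1)/(3n² + 1)] · 8/2 → 4 as n → ∞.
Thus R = 1/(4) = 1/4.
When z = 29/4, the terms have absolute value of order n², which does not tend to 0, so the series diverges by the divergence test.
At z = 27/4: the terms have absolute value of order n², which does not tend to 0, so the series diverges by the divergence test.

(27/4, 29/4)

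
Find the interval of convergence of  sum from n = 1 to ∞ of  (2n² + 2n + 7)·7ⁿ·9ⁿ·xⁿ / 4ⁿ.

(-4/63, 4/63)

Apply the ratio test: |a_{n+1}| / |a_n| = [(2(n+1)² + 2(n+1) + 7)/(2n² + 2n + 7)] · 7·9/4, which tends to 63/4 as n → ∞.
The series converges when 63/4 · |x| < 1, giving R = 4/63.
Check x = 4/63: the n-th term does not approach 0; divergence by the term test.
When x = -4/63, the terms do not tend to 0, so the series diverges.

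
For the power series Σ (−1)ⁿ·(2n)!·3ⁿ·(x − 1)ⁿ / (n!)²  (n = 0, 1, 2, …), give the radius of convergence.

By the ratio test, |a_{n+1}/a_n| = (2n+1)·(2n+2)/(n+1)² · 3 → 12.
Hence the series converges for |x − 1| < 1/(12) = 1/12, so the radius of convergence is 1/12.

R = 1/12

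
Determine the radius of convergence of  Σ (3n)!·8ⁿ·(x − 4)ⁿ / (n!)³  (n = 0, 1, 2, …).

Apply the ratio test: |a_{n+1}| / |a_n| = (3n+1)·(3n+2)·(3n+3)/(n+1)³ · 8, which tends to 216 as n → ∞.
Convergence for |x − 4| · 216 < 1, i.e. |x − 4| < 1/216. So R = 1/216.

R = 1/216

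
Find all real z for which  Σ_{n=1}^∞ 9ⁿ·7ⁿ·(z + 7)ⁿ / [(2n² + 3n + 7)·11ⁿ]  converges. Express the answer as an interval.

The ratio of consecutive coefficients is [(2n² + 3n + 7)/(2(n+1)² + 3(n+1) + 7)] · 9·7/11 → 63/11.
The series converges when 63/11 · |z + 7| < 1, giving R = 11/63.
Endpoint z = -430/63: absolute convergence follows by limit comparison with Σ 1/n².
At z = -452/63: the terms are on the order of 1/n², so the series converges absolutely by comparison with the p-series (p = 2 > 1).

[-452/63, -430/63]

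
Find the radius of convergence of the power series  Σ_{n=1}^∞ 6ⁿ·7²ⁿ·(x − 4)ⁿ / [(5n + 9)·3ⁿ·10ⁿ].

R = 5/49

By the ratio test, |a_{n+1}/a_n| = [(5n + 9)/(5(n+1) + 9)] · 6·49/(3·10) → 49/5.
The series converges when 49/5 · |x − 4| < 1, giving R = 5/49.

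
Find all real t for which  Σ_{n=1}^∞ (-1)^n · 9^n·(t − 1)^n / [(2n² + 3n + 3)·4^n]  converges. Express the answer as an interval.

[5/9, 13/9]

By the ratio test, |a_{n+1}/a_n| = [(2n² + 3n + 3)/(2(n+1)² + 3(n+1) + 3)] · 9/4 → 9/4.
Hence the series converges for |t − 1| < 1/(9/4) = 4/9, so the radius of convergence is 4/9.
Endpoint t = 13/9: the terms are on the order of 1/n², so the series converges absolutely by comparison with the p-series (p = 2 > 1).
When t = 5/9, the terms are on the order of 1/n², so the series converges absolutely by comparison with the p-series (p = 2 > 1).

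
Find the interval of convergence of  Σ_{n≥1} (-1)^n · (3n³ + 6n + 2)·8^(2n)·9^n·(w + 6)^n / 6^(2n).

Apply the ratio test: |a_{n+1}| / |a_n| = [(3(n+1)³ + 6(n+1) + 2)/(3n³ + 6n + 2)] · 64·9/36, which tends to 16 as n → ∞.
The series converges when 16 · |w + 6| < 1, giving R = 1/16.
Endpoint w = -95/16: the terms do not tend to 0, so the series diverges.
Check w = -97/16: the n-th term does not approach 0; divergence by the term test.

(-97/16, -95/16)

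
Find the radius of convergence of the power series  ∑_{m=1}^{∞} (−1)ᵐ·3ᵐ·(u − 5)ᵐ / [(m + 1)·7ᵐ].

Ratio test: |a_{m+1}/a_m| = [(m + 1)/((m+1) + 1)] · 3/7 → 3/7 as m → ∞.
Thus R = 1/(3/7) = 7/3.

R = 7/3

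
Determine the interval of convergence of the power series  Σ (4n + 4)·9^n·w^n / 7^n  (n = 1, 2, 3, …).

Apply the ratio test: |a_{n+1}| / |a_n| = [(4(n+1) + 4)/(4n + 4)] · 9/7, which tends to 9/7 as n → ∞.
The series converges when 9/7 · |w| < 1, giving R = 7/9.
Endpoint w = 7/9: the terms have absolute value of order n, which does not tend to 0, so the series diverges by the divergence test.
Check w = -7/9: the terms have absolute value of order n, which does not tend to 0, so the series diverges by the divergence test.

(-7/9, 7/9)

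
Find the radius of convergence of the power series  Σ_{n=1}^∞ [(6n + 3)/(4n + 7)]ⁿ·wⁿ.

By the Cauchy root test, |a_n|^(1/n) = (6n + 3)/(4n + 7) → 3/2.
Hence the series converges for |w| < 1/(3/2) = 2/3, so the radius of convergence is 2/3.

R = 2/3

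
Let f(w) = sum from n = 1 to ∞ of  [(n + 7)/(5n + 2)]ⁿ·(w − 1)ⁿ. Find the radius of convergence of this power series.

Applying the root test, |a_n|^(1/n) = (n + 7)/(5n + 2) → 1/5.
Convergence for |w − 1| · 1/5 < 1, i.e. |w − 1| < 5. So R = 5.

R = 5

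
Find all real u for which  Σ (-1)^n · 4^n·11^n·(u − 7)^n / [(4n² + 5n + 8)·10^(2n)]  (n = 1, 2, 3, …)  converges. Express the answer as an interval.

[52/11, 102/11]

Ratio test: |a_{n+1}/a_n| = [(4n² + 5n + 8)/(4(n+1)² + 5(n+1) + 8)] · 4·11/100 → 11/25 as n → ∞.
Hence the series converges for |u − 7| < 1/(11/25) = 25/11, so the radius of convergence is 25/11.
At u = 102/11: the series is dominated by a constant times Σ 1/n², which converges (p = 2 > 1).
Check u = 52/11: absolute convergence follows by limit comparison with Σ 1/n².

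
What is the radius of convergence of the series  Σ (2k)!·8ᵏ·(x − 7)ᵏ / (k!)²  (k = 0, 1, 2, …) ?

Ratio test: |a_{k+1}/a_k| = (2k+1)·(2k+2)/(k+1)² · 8 → 32 as k → ∞.
Thus R = 1/(32) = 1/32.

R = 1/32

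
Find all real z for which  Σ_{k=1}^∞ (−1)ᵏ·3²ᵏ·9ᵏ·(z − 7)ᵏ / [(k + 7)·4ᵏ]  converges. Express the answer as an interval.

(563/81, 571/81]

Apply the ratio test: |a_{k+1}| / |a_k| = [(k + 7)/((k+1) + 7)] · 9·9/4, which tends to 81/4 as k → ∞.
Hence the series converges for |z − 7| < 1/(81/4) = 4/81, so the radius of convergence is 4/81.
When z = 571/81, an alternating series whose terms decrease to 0 in absolute value, so it converges by the Leibniz criterion.
Check z = 563/81: the terms are asymptotic to a nonzero constant times 1/k, so the series diverges by limit comparison with Σ 1/k.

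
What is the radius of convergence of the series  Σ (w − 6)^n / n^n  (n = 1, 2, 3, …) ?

Applying the root test, |a_n|^(1/n) = 1/n → 0.
Since the n-th root of |a_n| tends to 0, the series converges for all real w; R = ∞.

R = ∞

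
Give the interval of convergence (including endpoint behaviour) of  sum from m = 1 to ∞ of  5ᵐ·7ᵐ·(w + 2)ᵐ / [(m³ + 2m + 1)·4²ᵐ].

[-86/35, -54/35]

The ratio of consecutive coefficients is [(m³ + 2m + 1)/((m+1)³ + 2(m+1) + 1)] · 5·7/16 → 35/16.
Hence the series converges for |w + 2| < 1/(35/16) = 16/35, so the radius of convergence is 16/35.
At w = -54/35: the terms are on the order of 1/m³, so the series converges absolutely by comparison with the p-series (p = 3 > 1).
Endpoint w = -86/35: the terms are on the order of 1/m³, so the series converges absolutely by comparison with the p-series (p = 3 > 1).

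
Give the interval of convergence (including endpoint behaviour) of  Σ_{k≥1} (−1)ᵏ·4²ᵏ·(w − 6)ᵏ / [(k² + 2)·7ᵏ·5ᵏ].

Ratio test: |a_{k+1}/a_k| = [(k² + 2)/((k+1)² + 2)] · 16/(7·5) → 16/35 as k → ∞.
Thus R = 1/(16/35) = 35/16.
Endpoint w = 131/16: absolute convergence follows by limit comparison with Σ 1/k².
At w = 61/16: the series is dominated by a constant times Σ 1/k², which converges (p = 2 > 1).

[61/16, 131/16]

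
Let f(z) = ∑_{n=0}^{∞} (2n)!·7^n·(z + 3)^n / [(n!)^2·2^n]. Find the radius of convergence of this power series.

By the ratio test, |a_{n+1}/a_n| = (2n+1)·(2n+2)/(n+1)² · 7/2 → 14.
Hence the series converges for |z + 3| < 1/(14) = 1/14, so the radius of convergence is 1/14.

R = 1/14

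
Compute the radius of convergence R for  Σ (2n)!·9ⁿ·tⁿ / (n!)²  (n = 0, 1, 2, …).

R = 1/36

Ratio test: |a_{n+1}/a_n| = (2n+1)·(2n+2)/(n+1)² · 9 → 36 as n → ∞.
Convergence for |t| · 36 < 1, i.e. |t| < 1/36. So R = 1/36.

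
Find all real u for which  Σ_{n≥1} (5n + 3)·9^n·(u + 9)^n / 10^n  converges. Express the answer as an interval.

By the ratio test, |a_{n+1}/a_n| = [(5(n+1) + 3)/(5n + 3)] · 9/10 → 9/10.
Thus R = 1/(9/10) = 10/9.
Endpoint u = -71/9: the n-th term does not approach 0; divergence by the term test.
Endpoint u = -91/9: the terms have absolute value of order n, which does not tend to 0, so the series diverges by the divergence test.

(-91/9, -71/9)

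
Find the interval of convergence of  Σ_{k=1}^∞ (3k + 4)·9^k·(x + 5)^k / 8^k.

By the ratio test, |a_{k+1}/a_k| = [(3(k+1) + 4)/(3k + 4)] · 9/8 → 9/8.
Thus R = 1/(9/8) = 8/9.
When x = -37/9, the terms do not tend to 0, so the series diverges.
Check x = -53/9: the terms have absolute value of order k, which does not tend to 0, so the series diverges by the divergence test.

(-53/9, -37/9)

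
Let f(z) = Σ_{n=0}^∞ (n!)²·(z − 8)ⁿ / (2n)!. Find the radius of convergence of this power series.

The ratio of consecutive coefficients is (n+1)²/[(2n+1)·(2n+2)] → 1/4.
The series converges when 1/4 · |z − 8| < 1, giving R = 4.

R = 4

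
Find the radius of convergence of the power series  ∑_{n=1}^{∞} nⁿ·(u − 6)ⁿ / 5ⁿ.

Root test: |a_n|^(1/n) = n/5 → ∞.
The root grows without bound, so R = 0 (convergence only at u = 6).

R = 0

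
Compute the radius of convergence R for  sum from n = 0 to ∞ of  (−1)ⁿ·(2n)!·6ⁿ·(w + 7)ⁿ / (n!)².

R = 1/24

Ratio test: |a_{n+1}/a_n| = (2n+1)·(2n+2)/(n+1)² · 6 → 24 as n → ∞.
Thus R = 1/(24) = 1/24.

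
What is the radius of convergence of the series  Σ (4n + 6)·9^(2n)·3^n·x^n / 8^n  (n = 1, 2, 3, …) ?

R = 8/243

Apply the ratio test: |a_{n+1}| / |a_n| = [(4(n+1) + 6)/(4n + 6)] · 81·3/8, which tends to 243/8 as n → ∞.
Convergence for |x| · 243/8 < 1, i.e. |x| < 8/243. So R = 8/243.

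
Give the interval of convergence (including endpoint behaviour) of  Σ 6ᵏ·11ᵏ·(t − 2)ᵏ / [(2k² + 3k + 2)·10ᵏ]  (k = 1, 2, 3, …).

[61/33, 71/33]

Ratio test: |a_{k+1}/a_k| = [(2k² + 3k + 2)/(2(k+1)² + 3(k+1) + 2)] · 6·11/10 → 33/5 as k → ∞.
Thus R = 1/(33/5) = 5/33.
At t = 71/33: the terms are on the order of 1/k², so the series converges absolutely by comparison with the p-series (p = 2 > 1).
Endpoint t = 61/33: absolute convergence follows by limit comparison with Σ 1/k².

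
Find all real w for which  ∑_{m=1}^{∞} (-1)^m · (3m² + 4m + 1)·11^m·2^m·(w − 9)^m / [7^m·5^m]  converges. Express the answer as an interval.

(163/22, 233/22)

Ratio test: |a_{m+1}/a_m| = [(3(m+1)² + 4(m+1) + 1)/(3m² + 4m + 1)] · 11·2/(7·5) → 22/35 as m → ∞.
The series converges when 22/35 · |w − 9| < 1, giving R = 35/22.
At w = 233/22: the terms have absolute value of order m², which does not tend to 0, so the series diverges by the divergence test.
At w = 163/22: the terms have absolute value of order m², which does not tend to 0, so the series diverges by the divergence test.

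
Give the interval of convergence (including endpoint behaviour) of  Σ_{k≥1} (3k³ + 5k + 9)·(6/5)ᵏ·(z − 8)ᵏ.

The ratio of consecutive coefficients is [(3(k+1)³ + 5(k+1) + 9)/(3k³ + 5k + 9)] · 6/5 → 6/5.
Convergence for |z − 8| · 6/5 < 1, i.e. |z − 8| < 5/6. So R = 5/6.
At z = 53/6: the terms have absolute value of order k³, which does not tend to 0, so the series diverges by the divergence test.
Endpoint z = 43/6: the terms have absolute value of order k³, which does not tend to 0, so the series diverges by the divergence test.

(43/6, 53/6)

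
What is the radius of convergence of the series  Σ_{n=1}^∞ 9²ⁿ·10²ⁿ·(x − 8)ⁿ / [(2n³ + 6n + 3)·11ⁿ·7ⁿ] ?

R = 77/8100

Ratio test: |a_{n+1}/a_n| = [(2n³ + 6n + 3)/(2(n+1)³ + 6(n+1) + 3)] · 81·100/(11·7) → 8100/77 as n → ∞.
Thus R = 1/(8100/77) = 77/8100.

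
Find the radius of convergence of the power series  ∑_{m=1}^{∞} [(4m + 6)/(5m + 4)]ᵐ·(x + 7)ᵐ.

R = 5/4

By the Cauchy root test, |a_m|^(1/m) = (4m + 6)/(5m + 4) → 4/5.
The series converges when 4/5 · |x + 7| < 1, giving R = 5/4.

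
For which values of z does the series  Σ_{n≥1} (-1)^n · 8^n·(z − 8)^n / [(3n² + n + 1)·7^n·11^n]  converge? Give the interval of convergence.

By the ratio test, |a_{n+1}/a_n| = [(3n² + n + 1)/(3(n+1)² + (n+1) + 1)] · 8/(7·11) → 8/77.
Thus R = 1/(8/77) = 77/8.
Check z = 141/8: absolute convergence follows by limit comparison with Σ 1/n².
Endpoint z = -13/8: the series is dominated by a constant times Σ 1/n², which converges (p = 2 > 1).

[-13/8, 141/8]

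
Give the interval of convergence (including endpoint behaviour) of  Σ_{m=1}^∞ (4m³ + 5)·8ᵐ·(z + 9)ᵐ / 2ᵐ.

(-37/4, -35/4)

Ratio test: |a_{m+1}/a_m| = [(4(m+1)³ + 5)/(4m³ + 5)] · 8/2 → 4 as m → ∞.
The series converges when 4 · |z + 9| < 1, giving R = 1/4.
Check z = -35/4: the terms do not tend to 0, so the series diverges.
When z = -37/4, the terms have absolute value of order m³, which does not tend to 0, so the series diverges by the divergence test.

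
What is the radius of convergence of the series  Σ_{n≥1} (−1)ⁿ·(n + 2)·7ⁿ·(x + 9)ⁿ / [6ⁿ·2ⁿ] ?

R = 12/7

By the ratio test, |a_{n+1}/a_n| = [((n+1) + 2)/(n + 2)] · 7/(6·2) → 7/12.
The series converges when 7/12 · |x + 9| < 1, giving R = 12/7.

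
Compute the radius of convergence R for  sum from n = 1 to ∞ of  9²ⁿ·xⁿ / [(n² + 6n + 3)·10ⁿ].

R = 10/81

By the ratio test, |a_{n+1}/a_n| = [(n² + 6n + 3)/((n+1)² + 6(n+1) + 3)] · 81/10 → 81/10.
Thus R = 1/(81/10) = 10/81.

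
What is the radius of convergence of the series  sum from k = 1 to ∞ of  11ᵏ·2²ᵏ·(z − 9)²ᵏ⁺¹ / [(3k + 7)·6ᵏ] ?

Apply the ratio test: |a_{k+1}| / |a_k| = [(3k + 7)/(3(k+1) + 7)] · 11·4/6, which tends to 22/3 as k → ∞.
Successive powers of (z − 9) differ by 2, so the series converges when |z − 9|² · 22/3 < 1, i.e. |z − 9| < √(3/22). So R = √66/22.

R = √66/22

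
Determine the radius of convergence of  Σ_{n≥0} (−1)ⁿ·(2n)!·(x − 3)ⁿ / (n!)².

R = 1/4

The ratio of consecutive coefficients is (2n+1)·(2n+2)/(n+1)² → 4.
The series converges when 4 · |x − 3| < 1, giving R = 1/4.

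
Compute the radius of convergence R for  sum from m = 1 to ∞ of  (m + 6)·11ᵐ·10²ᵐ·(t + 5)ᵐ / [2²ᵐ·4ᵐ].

By the ratio test, |a_{m+1}/a_m| = [((m+1) + 6)/(m + 6)] · 11·100/(4·4) → 275/4.
The series converges when 275/4 · |t + 5| < 1, giving R = 4/275.

R = 4/275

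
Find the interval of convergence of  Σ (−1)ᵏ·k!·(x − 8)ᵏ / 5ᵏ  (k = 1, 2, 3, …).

{8}

Ratio test: |a_{k+1}/a_k| = (k+1) · 1/5 → ∞ as k → ∞.
The terms grow without bound for any (x − 8) ≠ 0, so R = 0 (convergence only at x = 8).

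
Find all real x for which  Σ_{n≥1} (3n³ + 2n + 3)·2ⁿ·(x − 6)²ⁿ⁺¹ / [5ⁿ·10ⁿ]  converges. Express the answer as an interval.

Apply the ratio test: |a_{n+1}| / |a_n| = [(3(n+1)³ + 2(n+1) + 3)/(3n³ + 2n + 3)] · 2/(5·10), which tends to 1/25 as n → ∞.
Successive powers of (x − 6) differ by 2, so the series converges when |x − 6|² · 1/25 < 1, i.e. |x − 6| < √(25) = 5. So R = 5.
Endpoint x = 11: the terms do not tend to 0, so the series diverges.
Check x = 1: the terms have absolute value of order n³, which does not tend to 0, so the series diverges by the divergence test.

(1, 11)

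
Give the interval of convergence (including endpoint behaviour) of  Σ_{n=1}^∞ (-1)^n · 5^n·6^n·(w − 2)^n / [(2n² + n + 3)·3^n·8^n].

The ratio of consecutive coefficients is [(2n² + n + 3)/(2(n+1)² + (n+1) + 3)] · 5·6/(3·8) → 5/4.
Thus R = 1/(5/4) = 4/5.
When w = 14/5, absolute convergence follows by limit comparison with Σ 1/n².
When w = 6/5, the terms are on the order of 1/n², so the series converges absolutely by comparison with the p-series (p = 2 > 1).

[6/5, 14/5]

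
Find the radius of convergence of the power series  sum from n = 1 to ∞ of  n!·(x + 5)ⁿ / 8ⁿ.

Apply the ratio test: |a_{n+1}| / |a_n| = (n+1) · 1/8, which tends to ∞ as n → ∞.
The ratio grows without bound, so the series diverges whenever (x + 5) ≠ 0; it converges only at x = -5. R = 0.

R = 0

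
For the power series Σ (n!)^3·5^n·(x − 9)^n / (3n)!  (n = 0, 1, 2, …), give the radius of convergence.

R = 27/5

Apply the ratio test: |a_{n+1}| / |a_n| = (n+1)³/[(3n+1)·(3n+2)·(3n+3)] · 5, which tends to 5/27 as n → ∞.
Thus R = 1/(5/27) = 27/5.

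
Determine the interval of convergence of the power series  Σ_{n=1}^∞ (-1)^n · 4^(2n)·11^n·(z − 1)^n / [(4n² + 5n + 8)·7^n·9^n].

[113/176, 239/176]

Apply the ratio test: |a_{n+1}| / |a_n| = [(4n² + 5n + 8)/(4(n+1)² + 5(n+1) + 8)] · 16·11/(7·9), which tends to 176/63 as n → ∞.
Thus R = 1/(176/63) = 63/176.
Endpoint z = 239/176: the series is dominated by a constant times Σ 1/n², which converges (p = 2 > 1).
At z = 113/176: absolute convergence follows by limit comparison with Σ 1/n².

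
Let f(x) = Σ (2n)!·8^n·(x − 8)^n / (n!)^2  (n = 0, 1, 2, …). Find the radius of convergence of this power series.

R = 1/32

Apply the ratio test: |a_{n+1}| / |a_n| = (2n+1)·(2n+2)/(n+1)² · 8, which tends to 32 as n → ∞.
Convergence for |x − 8| · 32 < 1, i.e. |x − 8| < 1/32. So R = 1/32.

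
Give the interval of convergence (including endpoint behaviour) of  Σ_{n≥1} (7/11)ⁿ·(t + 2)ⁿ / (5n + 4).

Apply the ratio test: |a_{n+1}| / |a_n| = [(5n + 4)/(5(n+1) + 4)] · 7/11, which tends to 7/11 as n → ∞.
Convergence for |t + 2| · 7/11 < 1, i.e. |t + 2| < 11/7. So R = 11/7.
At t = -3/7: the terms are asymptotic to a nonzero constant times 1/n, so the series diverges by limit comparison with Σ 1/n.
At t = -25/7: the terms alternate in sign and decrease monotonically to 0 in absolute value (size ~ c/n), so the alternating series test gives convergence.

[-25/7, -3/7)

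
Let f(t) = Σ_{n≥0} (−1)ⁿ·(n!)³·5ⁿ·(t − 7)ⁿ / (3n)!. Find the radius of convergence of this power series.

R = 27/5

By the ratio test, |a_{n+1}/a_n| = (n+1)³/[(3n+1)·(3n+2)·(3n+3)] · 5 → 5/27.
Hence the series converges for |t − 7| < 1/(5/27) = 27/5, so the radius of convergence is 27/5.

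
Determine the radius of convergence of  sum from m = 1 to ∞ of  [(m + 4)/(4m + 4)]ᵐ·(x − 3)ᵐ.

R = 4

Applying the root test, |a_m|^(1/m) = (m + 4)/(4m + 4) → 1/4.
Hence the series converges for |x − 3| < 1/(1/4) = 4, so the radius of convergence is 4.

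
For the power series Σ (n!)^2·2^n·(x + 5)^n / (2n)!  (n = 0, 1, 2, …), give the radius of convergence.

Ratio test: |a_{n+1}/a_n| = (n+1)²/[(2n+1)·(2n+2)] · 2 → 1/2 as n → ∞.
Thus R = 1/(1/2) = 2.

R = 2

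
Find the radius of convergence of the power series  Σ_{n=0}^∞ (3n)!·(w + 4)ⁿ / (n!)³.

Apply the ratio test: |a_{n+1}| / |a_n| = (3n+1)·(3n+2)·(3n+3)/(n+1)³, which tends to 27 as n → ∞.
Hence the series converges for |w + 4| < 1/(27) = 1/27, so the radius of convergence is 1/27.

R = 1/27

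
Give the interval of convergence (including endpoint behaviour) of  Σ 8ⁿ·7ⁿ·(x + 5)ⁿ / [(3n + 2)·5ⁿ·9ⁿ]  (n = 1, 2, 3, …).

[-325/56, -235/56)

Apply the ratio test: |a_{n+1}| / |a_n| = [(3n + 2)/(3(n+1) + 2)] · 8·7/(5·9), which tends to 56/45 as n → ∞.
Convergence for |x + 5| · 56/45 < 1, i.e. |x + 5| < 45/56. So R = 45/56.
Check x = -235/56: the terms behave like c/n; limit comparison with the harmonic series gives divergence.
At x = -325/56: the terms alternate in sign and decrease monotonically to 0 in absolute value (size ~ c/n), so the alternating series test gives convergence.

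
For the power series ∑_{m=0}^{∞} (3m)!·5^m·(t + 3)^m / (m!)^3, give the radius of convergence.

Ratio test: |a_{m+1}/a_m| = (3m+1)·(3m+2)·(3m+3)/(m+1)³ · 5 → 135 as m → ∞.
The series converges when 135 · |t + 3| < 1, giving R = 1/135.

R = 1/135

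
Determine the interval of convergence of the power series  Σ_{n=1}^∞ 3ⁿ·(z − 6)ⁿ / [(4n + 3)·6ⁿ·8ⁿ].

[-10, 22)

By the ratio test, |a_{n+1}/a_n| = [(4n + 3)/(4(n+1) + 3)] · 3/(6·8) → 1/16.
Convergence for |z − 6| · 1/16 < 1, i.e. |z − 6| < 16. So R = 16.
Check z = 22: the terms behave like c/n; limit comparison with the harmonic series gives divergence.
Endpoint z = -10: the terms alternate in sign and decrease monotonically to 0 in absolute value (size ~ c/n), so the alternating series test gives convergence.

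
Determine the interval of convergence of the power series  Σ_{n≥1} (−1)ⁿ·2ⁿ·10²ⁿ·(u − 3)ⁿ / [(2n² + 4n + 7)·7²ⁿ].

[551/200, 649/200]

Ratio test: |a_{n+1}/a_n| = [(2n² + 4n + 7)/(2(n+1)² + 4(n+1) + 7)] · 2·100/49 → 200/49 as n → ∞.
Convergence for |u − 3| · 200/49 < 1, i.e. |u − 3| < 49/200. So R = 49/200.
Check u = 649/200: absolute convergence follows by limit comparison with Σ 1/n².
Endpoint u = 551/200: the series is dominated by a constant times Σ 1/n², which converges (p = 2 > 1).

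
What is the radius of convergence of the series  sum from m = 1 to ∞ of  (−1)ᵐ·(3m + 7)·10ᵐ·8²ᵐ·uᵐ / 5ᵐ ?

Apply the ratio test: |a_{m+1}| / |a_m| = [(3(m+1) + 7)/(3m + 7)] · 10·64/5, which tends to 128 as m → ∞.
The series converges when 128 · |u| < 1, giving R = 1/128.

R = 1/128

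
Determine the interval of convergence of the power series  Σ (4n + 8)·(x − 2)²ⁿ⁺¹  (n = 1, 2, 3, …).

(1, 3)

The ratio of consecutive coefficients is (4(n+1) + 8)/(4n + 8) → 1.
Successive powers of (x − 2) differ by 2, so the series converges when |x − 2|² · 1 < 1, i.e. |x − 2| < √(1) = 1. So R = 1.
Endpoint x = 3: the terms do not tend to 0, so the series diverges.
When x = 1, the n-th term does not approach 0; divergence by the term test.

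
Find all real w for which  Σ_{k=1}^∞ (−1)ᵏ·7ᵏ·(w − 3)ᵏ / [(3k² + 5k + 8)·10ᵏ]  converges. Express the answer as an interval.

[11/7, 31/7]

By the ratio test, |a_{k+1}/a_k| = [(3k² + 5k + 8)/(3(k+1)² + 5(k+1) + 8)] · 7/10 → 7/10.
Hence the series converges for |w − 3| < 1/(7/10) = 10/7, so the radius of convergence is 10/7.
At w = 31/7: the series is dominated by a constant times Σ 1/k², which converges (p = 2 > 1).
Check w = 11/7: absolute convergence follows by limit comparison with Σ 1/k².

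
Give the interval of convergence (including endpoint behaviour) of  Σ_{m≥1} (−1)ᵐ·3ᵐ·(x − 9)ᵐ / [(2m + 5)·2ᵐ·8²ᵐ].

The ratio of consecutive coefficients is [(2m + 5)/(2(m+1) + 5)] · 3/(2·64) → 3/128.
Convergence for |x − 9| · 3/128 < 1, i.e. |x − 9| < 128/3. So R = 128/3.
When x = 155/3, an alternating series whose terms decrease to 0 in absolute value, so it converges by the Leibniz criterion.
When x = -101/3, the terms are asymptotic to a nonzero constant times 1/m, so the series diverges by limit comparison with Σ 1/m.

(-101/3, 155/3]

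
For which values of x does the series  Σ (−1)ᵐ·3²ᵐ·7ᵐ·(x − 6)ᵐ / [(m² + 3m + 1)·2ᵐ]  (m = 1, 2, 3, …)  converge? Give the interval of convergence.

Ratio test: |a_{m+1}/a_m| = [(m² + 3m + 1)/((m+1)² + 3(m+1) + 1)] · 9·7/2 → 63/2 as m → ∞.
Hence the series converges for |x − 6| < 1/(63/2) = 2/63, so the radius of convergence is 2/63.
Endpoint x = 380/63: the terms are on the order of 1/m², so the series converges absolutely by comparison with the p-series (p = 2 > 1).
At x = 376/63: absolute convergence follows by limit comparison with Σ 1/m².

[376/63, 380/63]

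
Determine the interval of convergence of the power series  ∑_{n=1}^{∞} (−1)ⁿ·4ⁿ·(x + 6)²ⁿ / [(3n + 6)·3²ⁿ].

The ratio of consecutive coefficients is [(3n + 6)/(3(n+1) + 6)] · 4/9 → 4/9.
Successive powers of (x + 6) differ by 2, so the series converges when |x + 6|² · 4/9 < 1, i.e. |x + 6| < √(9/4) = 3/2. So R = 3/2.
When x = -9/2, convergence follows from the alternating series test (terms decrease monotonically to 0).
Check x = -15/2: an alternating series whose terms decrease to 0 in absolute value, so it converges by the Leibniz criterion.

[-15/2, -9/2]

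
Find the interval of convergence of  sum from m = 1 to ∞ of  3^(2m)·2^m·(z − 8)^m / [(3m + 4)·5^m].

[139/18, 149/18)

The ratio of consecutive coefficients is [(3m + 4)/(3(m+1) + 4)] · 9·2/5 → 18/5.
Convergence for |z − 8| · 18/5 < 1, i.e. |z − 8| < 5/18. So R = 5/18.
Endpoint z = 149/18: the terms behave like c/m; limit comparison with the harmonic series gives divergence.
Endpoint z = 139/18: an alternating series whose terms decrease to 0 in absolute value, so it converges by the Leibniz criterion.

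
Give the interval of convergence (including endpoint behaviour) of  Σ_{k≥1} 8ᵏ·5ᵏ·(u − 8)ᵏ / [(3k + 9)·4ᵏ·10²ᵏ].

By the ratio test, |a_{k+1}/a_k| = [(3k + 9)/(3(k+1) + 9)] · 8·5/(4·100) → 1/10.
The series converges when 1/10 · |u − 8| < 1, giving R = 10.
Endpoint u = 18: the terms are asymptotic to a nonzero constant times 1/k, so the series diverges by limit comparison with Σ 1/k.
Endpoint u = -2: an alternating series whose terms decrease to 0 in absolute value, so it converges by the Leibniz criterion.

[-2, 18)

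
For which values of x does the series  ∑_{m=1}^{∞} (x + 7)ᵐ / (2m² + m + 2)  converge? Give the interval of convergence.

[-8, -6]

The ratio of consecutive coefficients is (2m² + m + 2)/(2(m+1)² + (m+1) + 2) → 1.
Convergence for |x + 7| < 1, so R = 1.
Endpoint x = -6: absolute convergence follows by limit comparison with Σ 1/m².
When x = -8, the terms are on the order of 1/m², so the series converges absolutely by comparison with the p-series (p = 2 > 1).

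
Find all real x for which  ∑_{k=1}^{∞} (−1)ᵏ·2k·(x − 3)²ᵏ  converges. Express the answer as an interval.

(2, 4)

By the ratio test, |a_{k+1}/a_k| = 2(k+1)/2k → 1.
Successive powers of (x − 3) differ by 2, so the series converges when |x − 3|² · 1 < 1, i.e. |x − 3| < √(1) = 1. So R = 1.
When x = 4, the terms have absolute value of order k, which does not tend to 0, so the series diverges by the divergence test.
Check x = 2: the terms do not tend to 0, so the series diverges.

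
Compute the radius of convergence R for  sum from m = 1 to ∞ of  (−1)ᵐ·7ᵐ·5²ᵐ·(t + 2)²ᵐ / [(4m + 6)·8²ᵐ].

R = 8√7/35

Ratio test: |a_{m+1}/a_m| = [(4m + 6)/(4(m+1) + 6)] · 7·25/64 → 175/64 as m → ∞.
Since the exponent of (t + 2) increases by 2 each term, convergence requires |t + 2|² < 64/175, hence R = 8√7/35.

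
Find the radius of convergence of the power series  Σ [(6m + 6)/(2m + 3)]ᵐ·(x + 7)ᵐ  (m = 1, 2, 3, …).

By the Cauchy root test, |a_m|^(1/m) = (6m + 6)/(2m + 3) → 3.
Thus R = 1/(3) = 1/3.

R = 1/3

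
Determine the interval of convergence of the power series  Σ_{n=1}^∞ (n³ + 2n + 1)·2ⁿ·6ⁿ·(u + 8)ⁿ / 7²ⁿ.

Ratio test: |a_{n+1}/a_n| = [((n+1)³ + 2(n+1) + 1)/(n³ + 2n + 1)] · 2·6/49 → 12/49 as n → ∞.
Convergence for |u + 8| · 12/49 < 1, i.e. |u + 8| < 49/12. So R = 49/12.
At u = -47/12: the terms do not tend to 0, so the series diverges.
Check u = -145/12: the terms do not tend to 0, so the series diverges.

(-145/12, -47/12)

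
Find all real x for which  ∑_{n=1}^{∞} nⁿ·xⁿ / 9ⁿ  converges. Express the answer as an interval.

{0}

By the Cauchy root test, |a_n|^(1/n) = n/9 → ∞.
The root grows without bound, so R = 0 (convergence only at x = 0).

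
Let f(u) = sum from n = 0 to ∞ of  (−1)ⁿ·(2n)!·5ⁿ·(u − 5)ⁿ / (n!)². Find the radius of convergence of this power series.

R = 1/20

Ratio test: |a_{n+1}/a_n| = (2n+1)·(2n+2)/(n+1)² · 5 → 20 as n → ∞.
The series converges when 20 · |u − 5| < 1, giving R = 1/20.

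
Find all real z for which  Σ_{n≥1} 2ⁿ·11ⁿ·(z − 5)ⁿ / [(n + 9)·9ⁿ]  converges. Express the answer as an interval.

[101/22, 119/22)

Ratio test: |a_{n+1}/a_n| = [(n + 9)/((n+1) + 9)] · 2·11/9 → 22/9 as n → ∞.
The series converges when 22/9 · |z − 5| < 1, giving R = 9/22.
When z = 119/22, the terms behave like c/n; limit comparison with the harmonic series gives divergence.
Endpoint z = 101/22: convergence follows from the alternating series test (terms decrease monotonically to 0).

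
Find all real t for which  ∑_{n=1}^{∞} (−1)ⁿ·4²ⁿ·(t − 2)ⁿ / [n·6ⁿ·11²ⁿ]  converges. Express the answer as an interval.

Ratio test: |a_{n+1}/a_n| = [n/(n+1)] · 16/(6·121) → 8/363 as n → ∞.
Hence the series converges for |t − 2| < 1/(8/363) = 363/8, so the radius of convergence is 363/8.
When t = 379/8, an alternating series whose terms decrease to 0 in absolute value, so it converges by the Leibniz criterion.
Check t = -347/8: the terms are asymptotic to a nonzero constant times 1/n, so the series diverges by limit comparison with Σ 1/n.

(-347/8, 379/8]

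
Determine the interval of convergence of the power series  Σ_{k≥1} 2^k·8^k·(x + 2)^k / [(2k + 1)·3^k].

[-35/16, -29/16)

The ratio of consecutive coefficients is [(2k + 1)/(2(k+1) + 1)] · 2·8/3 → 16/3.
Thus R = 1/(16/3) = 3/16.
Check x = -29/16: comparison with the harmonic series Σ 1/k shows the series diverges.
At x = -35/16: the terms alternate in sign and decrease monotonically to 0 in absolute value (size ~ c/k), so the alternating series test gives convergence.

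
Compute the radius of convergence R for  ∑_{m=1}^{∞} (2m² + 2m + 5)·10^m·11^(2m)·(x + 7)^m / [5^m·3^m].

The ratio of consecutive coefficients is [(2(m+1)² + 2(m+1) + 5)/(2m² + 2m + 5)] · 10·121/(5·3) → 242/3.
Convergence for |x + 7| · 242/3 < 1, i.e. |x + 7| < 3/242. So R = 3/242.

R = 3/242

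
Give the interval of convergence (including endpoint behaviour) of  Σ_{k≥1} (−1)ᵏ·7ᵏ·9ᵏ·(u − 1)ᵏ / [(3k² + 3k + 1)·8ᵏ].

[55/63, 71/63]

The ratio of consecutive coefficients is [(3k² + 3k + 1)/(3(k+1)² + 3(k+1) + 1)] · 7·9/8 → 63/8.
The series converges when 63/8 · |u − 1| < 1, giving R = 8/63.
At u = 71/63: absolute convergence follows by limit comparison with Σ 1/k².
Endpoint u = 55/63: the terms are on the order of 1/k², so the series converges absolutely by comparison with the p-series (p = 2 > 1).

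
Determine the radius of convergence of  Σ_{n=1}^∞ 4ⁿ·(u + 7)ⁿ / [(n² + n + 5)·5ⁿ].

By the ratio test, |a_{n+1}/a_n| = [(n² + n + 5)/((n+1)² + (n+1) + 5)] · 4/5 → 4/5.
The series converges when 4/5 · |u + 7| < 1, giving R = 5/4.

R = 5/4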